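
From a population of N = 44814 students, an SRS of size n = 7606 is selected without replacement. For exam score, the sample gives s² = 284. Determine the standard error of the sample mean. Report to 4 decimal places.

Under SRS without replacement, Var(ȳ) = (1 − f)·s²/n with f = n/N = 7606/44814 = 0.16972375.
Var(ȳ) = (1 − 0.16972375)·284/7606 = 0.83027625·0.037338943 = 0.031001638.
SE(ȳ) = √(0.031001638) = 0.1761.

0.1761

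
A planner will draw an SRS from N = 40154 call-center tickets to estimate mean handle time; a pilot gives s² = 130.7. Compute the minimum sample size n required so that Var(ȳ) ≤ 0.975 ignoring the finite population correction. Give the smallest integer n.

135

Without fpc, n₀ = s²/D = 130.7/0.975 = 134.0513.
Rounding up, n = 135.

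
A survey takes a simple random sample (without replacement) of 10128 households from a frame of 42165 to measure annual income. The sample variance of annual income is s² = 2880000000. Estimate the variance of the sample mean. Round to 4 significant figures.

216100

Under SRS without replacement, Var(ȳ) = (1 − f)·s²/n with f = n/N = 10128/42165 = 0.24019922.
Var(ȳ) = (1 − 0.24019922)·2880000000/10128 = 0.75980078·284360.19 = 216057.09.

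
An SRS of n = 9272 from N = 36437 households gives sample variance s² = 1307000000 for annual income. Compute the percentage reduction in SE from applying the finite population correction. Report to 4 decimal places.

f = n/N = 9272/36437 = 0.25446661.
SE_no-fpc = √(s²/n) = 375.44911; SE_fpc = √((1−f)s²/n) = 324.17882.
Ratio = √(1−f) = 0.86344275. Reduction = 100·(1 − 0.86344275) = 13.6557%.

13.6557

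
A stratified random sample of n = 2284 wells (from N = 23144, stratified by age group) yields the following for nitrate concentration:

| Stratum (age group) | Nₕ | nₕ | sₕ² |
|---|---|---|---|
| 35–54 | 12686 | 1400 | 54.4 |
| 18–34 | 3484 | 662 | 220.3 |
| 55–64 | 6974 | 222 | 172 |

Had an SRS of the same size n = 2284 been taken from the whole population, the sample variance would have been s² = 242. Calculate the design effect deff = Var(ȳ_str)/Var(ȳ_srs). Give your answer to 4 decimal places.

Var(ȳ_str) = Σ Wₕ²(1−fₕ)sₕ²/nₕ with Wₕ = Nₕ/23144:
  35–54: (12686/23144)²·(1−1400/12686)·54.4/1400 = 0.01038625
  18–34: (3484/23144)²·(1−662/3484)·220.3/662 = 0.0061082221
  55–64: (6974/23144)²·(1−222/6974)·172/222 = 0.068110334
  → Var(ȳ_str) = 0.084604806.
Var(ȳ_srs) = (1 − 2284/23144)·242/2284 = 0.095498192.
deff = 0.084604806 / 0.095498192 = 0.8859.

0.8859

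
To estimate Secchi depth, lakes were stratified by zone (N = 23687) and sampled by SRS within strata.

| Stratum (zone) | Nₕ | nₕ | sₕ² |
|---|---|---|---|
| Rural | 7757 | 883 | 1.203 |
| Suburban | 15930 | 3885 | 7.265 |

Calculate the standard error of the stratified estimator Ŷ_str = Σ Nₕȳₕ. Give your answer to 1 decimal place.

656.9

Var(Ŷ_str) = Σₕ Nₕ²(1 − fₕ)sₕ²/nₕ.
Rural: 7757²·(1 − 883/7757)·1.203/883 = 72645.421.
Suburban: 15930²·(1 − 3885/15930)·7.265/3885 = 358812.18.
Sum = 431457.6.
SE = √(431457.6) = 656.9.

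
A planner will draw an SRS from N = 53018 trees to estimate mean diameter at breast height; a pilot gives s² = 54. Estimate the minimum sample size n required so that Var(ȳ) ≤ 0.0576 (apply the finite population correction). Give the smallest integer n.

922

Without fpc, n₀ = s²/D = 54/0.0576 = 937.5000.
With fpc, (1 − n/N)·s²/n ≤ D requires n ≥ n₀/(1 + n₀/N) = 937.5000/(1 + 937.5000/53018) = 921.2105.
Rounding up, n = 922.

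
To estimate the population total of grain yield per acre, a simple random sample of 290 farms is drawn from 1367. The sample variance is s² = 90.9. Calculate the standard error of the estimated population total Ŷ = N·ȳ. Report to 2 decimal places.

Var(Ŷ) = N²·Var(ȳ) = N²·(1 − n/N)·s²/n.
f = 290/1367 = 0.21214338; Var(ȳ) = 0.78785662·90.9/290 = 0.2469523.
Var(Ŷ) = 1367² · 0.2469523 = 461477.05.
SE(Ŷ) = √(461477.05) = 679.32.

679.32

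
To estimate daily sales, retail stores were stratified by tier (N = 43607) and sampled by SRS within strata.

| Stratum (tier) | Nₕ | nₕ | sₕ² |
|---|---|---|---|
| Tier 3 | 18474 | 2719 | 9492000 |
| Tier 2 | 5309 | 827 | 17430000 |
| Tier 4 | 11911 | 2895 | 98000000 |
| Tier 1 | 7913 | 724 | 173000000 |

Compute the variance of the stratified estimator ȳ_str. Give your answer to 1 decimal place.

9858.1

Var(ȳ_str) = Σₕ Wₕ²(1 − fₕ)sₕ²/nₕ with Wₕ = Nₕ/N, N = 43607.
Tier 3: Wₕ = 0.42364758; term = 0.42364758²·(1 − 0.14717982)·9492000/2719 = 534.33725.
Tier 2: Wₕ = 0.12174651; term = 0.12174651²·(1 − 0.15577322)·17430000/827 = 263.73273.
Tier 4: Wₕ = 0.27314422; term = 0.27314422²·(1 − 0.24305264)·98000000/2895 = 1911.7329.
Tier 1: Wₕ = 0.18146169; term = 0.18146169²·(1 − 0.09149501)·173000000/724 = 7148.3329.
Sum = 9858.1358.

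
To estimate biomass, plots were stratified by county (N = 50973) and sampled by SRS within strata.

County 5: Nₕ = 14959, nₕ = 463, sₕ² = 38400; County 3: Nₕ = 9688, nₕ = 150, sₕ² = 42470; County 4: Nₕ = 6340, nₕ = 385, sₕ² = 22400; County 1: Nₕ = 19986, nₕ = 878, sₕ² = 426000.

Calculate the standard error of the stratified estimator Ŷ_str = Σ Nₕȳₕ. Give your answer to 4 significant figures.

481300

Var(Ŷ_str) = Σₕ Nₕ²(1 − fₕ)sₕ²/nₕ.
County 5: 14959²·(1 − 463/14959)·38400/463 = 1.7984608 × 10^10.
County 3: 9688²·(1 − 150/9688)·42470/150 = 2.6162693 × 10^10.
County 4: 6340²·(1 − 385/6340)·22400/385 = 2.1966371 × 10^9.
County 1: 19986²·(1 − 878/19986)·426000/878 = 1.852918 × 10^11.
Sum = 2.3163574 × 10^11.
SE = √(2.3163574 × 10^11) = 481300.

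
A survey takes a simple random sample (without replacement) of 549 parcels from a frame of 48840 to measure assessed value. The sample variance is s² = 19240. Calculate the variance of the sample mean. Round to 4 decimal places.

Under SRS without replacement, Var(ȳ) = (1 − f)·s²/n with f = n/N = 549/48840 = 0.01124079.
Var(ȳ) = (1 − 0.01124079)·19240/549 = 0.98875921·35.045537 = 34.651598.

34.6516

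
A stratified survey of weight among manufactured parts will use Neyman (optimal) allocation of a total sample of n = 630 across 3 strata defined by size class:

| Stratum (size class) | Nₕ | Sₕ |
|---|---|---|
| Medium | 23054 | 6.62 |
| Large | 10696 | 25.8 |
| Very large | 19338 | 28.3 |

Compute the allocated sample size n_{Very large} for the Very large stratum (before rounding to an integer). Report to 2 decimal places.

353.31

Neyman allocation: nₕ = n·NₕSₕ / Σⱼ NⱼSⱼ.
Σ NⱼSⱼ = 23054·6.62 + 10696·25.8 + 19338·28.3 = 975839.68.
n_{Very large} = 630·19338·28.3 / 975839.68 = 353.31.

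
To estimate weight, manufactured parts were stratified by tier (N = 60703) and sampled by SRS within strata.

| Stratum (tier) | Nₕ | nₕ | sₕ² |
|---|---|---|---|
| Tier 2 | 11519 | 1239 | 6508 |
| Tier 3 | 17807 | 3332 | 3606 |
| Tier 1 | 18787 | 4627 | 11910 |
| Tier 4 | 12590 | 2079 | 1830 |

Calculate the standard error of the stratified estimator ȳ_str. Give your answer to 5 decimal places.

0.67966

Var(ȳ_str) = Σₕ Wₕ²(1 − fₕ)sₕ²/nₕ with Wₕ = Nₕ/N, N = 60703.
Tier 2: Wₕ = 0.18975998; term = 0.18975998²·(1 − 0.10756142)·6508/1239 = 0.16879665.
Tier 3: Wₕ = 0.29334629; term = 0.29334629²·(1 − 0.18711743)·3606/3332 = 0.075702418.
Tier 1: Wₕ = 0.30949047; term = 0.30949047²·(1 − 0.24628733)·11910/4627 = 0.18582864.
Tier 4: Wₕ = 0.20740326; term = 0.20740326²·(1 − 0.16513106)·1830/2079 = 0.031611569.
Sum = 0.46193928.
SE = √(0.46193928) = 0.67966.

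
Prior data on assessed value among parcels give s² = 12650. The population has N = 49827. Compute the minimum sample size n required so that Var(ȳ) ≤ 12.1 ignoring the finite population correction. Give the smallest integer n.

Without fpc, n₀ = s²/D = 12650/12.1 = 1045.4545.
Rounding up, n = 1046.

1046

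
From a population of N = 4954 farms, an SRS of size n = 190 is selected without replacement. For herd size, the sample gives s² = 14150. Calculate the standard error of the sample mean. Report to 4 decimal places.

8.4627

Under SRS without replacement, Var(ȳ) = (1 − f)·s²/n with f = n/N = 190/4954 = 0.03835285.
Var(ȳ) = (1 − 0.03835285)·14150/190 = 0.96164715·74.473684 = 71.617406.
SE(ȳ) = √(71.617406) = 8.4627.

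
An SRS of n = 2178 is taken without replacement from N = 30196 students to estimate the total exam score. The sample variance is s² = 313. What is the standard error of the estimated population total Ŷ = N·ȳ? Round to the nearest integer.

Var(Ŷ) = N²·Var(ȳ) = N²·(1 − n/N)·s²/n.
f = 2178/30196 = 0.07212876; Var(ȳ) = 0.92787124·313/2178 = 0.13334421.
Var(Ŷ) = 30196² · 0.13334421 = 1.2158304 × 10^8.
SE(Ŷ) = √(1.2158304 × 10^8) = 11026.

11026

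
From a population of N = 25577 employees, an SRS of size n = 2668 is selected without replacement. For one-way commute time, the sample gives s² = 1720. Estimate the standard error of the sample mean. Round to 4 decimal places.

Under SRS without replacement, Var(ȳ) = (1 − f)·s²/n with f = n/N = 2668/25577 = 0.10431247.
Var(ȳ) = (1 − 0.10431247)·1720/2668 = 0.89568753·0.64467766 = 0.57742974.
SE(ȳ) = √(0.57742974) = 0.7599.

0.7599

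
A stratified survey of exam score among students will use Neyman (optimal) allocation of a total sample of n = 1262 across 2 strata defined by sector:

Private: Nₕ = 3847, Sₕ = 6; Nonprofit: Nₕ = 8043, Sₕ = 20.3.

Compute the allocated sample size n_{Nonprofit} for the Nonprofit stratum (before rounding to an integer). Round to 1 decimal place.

1105.7

Neyman allocation: nₕ = n·NₕSₕ / Σⱼ NⱼSⱼ.
Σ NⱼSⱼ = 3847·6 + 8043·20.3 = 186354.9.
n_{Nonprofit} = 1262·8043·20.3 / 186354.9 = 1105.7.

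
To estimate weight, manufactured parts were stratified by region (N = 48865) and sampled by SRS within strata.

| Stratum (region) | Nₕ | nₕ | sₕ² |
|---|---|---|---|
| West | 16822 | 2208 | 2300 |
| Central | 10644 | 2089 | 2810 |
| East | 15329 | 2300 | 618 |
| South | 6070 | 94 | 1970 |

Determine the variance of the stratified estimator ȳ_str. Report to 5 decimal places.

0.49939

Var(ȳ_str) = Σₕ Wₕ²(1 − fₕ)sₕ²/nₕ with Wₕ = Nₕ/N, N = 48865.
West: Wₕ = 0.34425458; term = 0.34425458²·(1 − 0.13125669)·2300/2208 = 0.10724565.
Central: Wₕ = 0.21782462; term = 0.21782462²·(1 − 0.19626080)·2810/2089 = 0.051297589.
East: Wₕ = 0.31370101; term = 0.31370101²·(1 − 0.15004240)·618/2300 = 0.022474485.
South: Wₕ = 0.12421979; term = 0.12421979²·(1 − 0.01548600)·1970/94 = 0.31837712.
Sum = 0.49939484.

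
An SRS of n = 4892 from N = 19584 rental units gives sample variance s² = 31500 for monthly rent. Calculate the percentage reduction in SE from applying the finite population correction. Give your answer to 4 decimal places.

13.3857

f = n/N = 4892/19584 = 0.24979575.
SE_no-fpc = √(s²/n) = 2.5375351; SE_fpc = √((1−f)s²/n) = 2.197869.
Ratio = √(1−f) = 0.86614332. Reduction = 100·(1 − 0.86614332) = 13.3857%.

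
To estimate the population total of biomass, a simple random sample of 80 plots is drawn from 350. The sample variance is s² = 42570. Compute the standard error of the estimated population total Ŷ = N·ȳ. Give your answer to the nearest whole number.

7091

Var(Ŷ) = N²·Var(ȳ) = N²·(1 − n/N)·s²/n.
f = 80/350 = 0.22857143; Var(ȳ) = 0.77142857·42570/80 = 410.49643.
Var(Ŷ) = 350² · 410.49643 = 5.0285813 × 10^7.
SE(Ŷ) = √(5.0285813 × 10^7) = 7091.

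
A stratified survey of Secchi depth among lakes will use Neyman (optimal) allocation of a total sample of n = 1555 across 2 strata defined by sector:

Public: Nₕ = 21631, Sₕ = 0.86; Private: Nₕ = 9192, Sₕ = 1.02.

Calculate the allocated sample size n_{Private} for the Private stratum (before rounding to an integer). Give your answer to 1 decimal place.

521.1

Neyman allocation: nₕ = n·NₕSₕ / Σⱼ NⱼSⱼ.
Σ NⱼSⱼ = 21631·0.86 + 9192·1.02 = 27978.5.
n_{Private} = 1555·9192·1.02 / 27978.5 = 521.1.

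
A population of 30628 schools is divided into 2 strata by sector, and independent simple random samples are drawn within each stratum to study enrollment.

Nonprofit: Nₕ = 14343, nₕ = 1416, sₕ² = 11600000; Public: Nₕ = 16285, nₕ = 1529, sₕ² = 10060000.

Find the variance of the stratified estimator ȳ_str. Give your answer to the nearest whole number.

3305

Var(ȳ_str) = Σₕ Wₕ²(1 − fₕ)sₕ²/nₕ with Wₕ = Nₕ/N, N = 30628.
Nonprofit: Wₕ = 0.46829698; term = 0.46829698²·(1 − 0.09872412)·11600000/1416 = 1619.1803.
Public: Wₕ = 0.53170302; term = 0.53170302²·(1 − 0.09389008)·10060000/1529 = 1685.4258.
Sum = 3304.6061.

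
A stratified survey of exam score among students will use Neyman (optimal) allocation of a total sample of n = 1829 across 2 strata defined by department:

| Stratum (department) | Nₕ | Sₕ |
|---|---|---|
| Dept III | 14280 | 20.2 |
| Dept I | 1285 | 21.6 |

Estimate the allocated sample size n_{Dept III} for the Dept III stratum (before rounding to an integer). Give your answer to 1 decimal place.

1668.5

Neyman allocation: nₕ = n·NₕSₕ / Σⱼ NⱼSⱼ.
Σ NⱼSⱼ = 14280·20.2 + 1285·21.6 = 316212.
n_{Dept III} = 1829·14280·20.2 / 316212 = 1668.5.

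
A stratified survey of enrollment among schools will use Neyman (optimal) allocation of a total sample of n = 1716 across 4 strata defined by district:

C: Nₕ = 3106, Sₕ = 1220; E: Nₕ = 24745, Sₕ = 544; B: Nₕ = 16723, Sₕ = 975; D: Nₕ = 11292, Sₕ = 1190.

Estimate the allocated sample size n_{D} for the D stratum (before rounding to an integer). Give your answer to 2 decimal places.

490.68

Neyman allocation: nₕ = n·NₕSₕ / Σⱼ NⱼSⱼ.
Σ NⱼSⱼ = 3106·1220 + 24745·544 + 16723·975 + 11292·1190 = 4.6993005 × 10^7.
n_{D} = 1716·11292·1190 / (4.6993005 × 10^7) = 490.68.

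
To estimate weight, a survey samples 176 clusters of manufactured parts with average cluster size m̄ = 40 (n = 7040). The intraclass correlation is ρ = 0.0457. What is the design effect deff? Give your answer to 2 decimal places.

deff = 1 + (40 − 1)·0.0457 = 1 + 1.7823 = 2.7823.

2.78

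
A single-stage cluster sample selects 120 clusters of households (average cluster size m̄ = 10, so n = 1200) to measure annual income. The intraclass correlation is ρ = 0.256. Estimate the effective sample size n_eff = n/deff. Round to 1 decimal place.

363.2

deff = 1 + (10 − 1)·0.256 = 1 + 2.304 = 3.304.
n_eff = 1200 / 3.304 = 363.2.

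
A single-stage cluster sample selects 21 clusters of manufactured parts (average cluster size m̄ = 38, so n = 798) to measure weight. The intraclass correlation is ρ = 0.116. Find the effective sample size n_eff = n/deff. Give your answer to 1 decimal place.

deff = 1 + (38 − 1)·0.116 = 1 + 4.292 = 5.292.
n_eff = 798 / 5.292 = 150.8.

150.8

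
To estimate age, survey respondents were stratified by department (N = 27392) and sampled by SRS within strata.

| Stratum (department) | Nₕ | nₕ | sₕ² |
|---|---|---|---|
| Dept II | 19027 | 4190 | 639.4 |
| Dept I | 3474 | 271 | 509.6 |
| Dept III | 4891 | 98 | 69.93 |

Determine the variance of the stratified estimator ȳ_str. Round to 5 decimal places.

Var(ȳ_str) = Σₕ Wₕ²(1 − fₕ)sₕ²/nₕ with Wₕ = Nₕ/N, N = 27392.
Dept II: Wₕ = 0.69461887; term = 0.69461887²·(1 − 0.22021338)·639.4/4190 = 0.057415287.
Dept I: Wₕ = 0.12682535; term = 0.12682535²·(1 − 0.07800806)·509.6/271 = 0.027886846.
Dept III: Wₕ = 0.17855578; term = 0.17855578²·(1 − 0.02003680)·69.93/98 = 0.022294363.
Sum = 0.1075965.

0.10760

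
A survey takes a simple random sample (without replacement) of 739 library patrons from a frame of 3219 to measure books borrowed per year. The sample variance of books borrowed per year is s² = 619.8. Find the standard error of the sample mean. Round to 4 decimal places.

Under SRS without replacement, Var(ȳ) = (1 − f)·s²/n with f = n/N = 739/3219 = 0.22957440.
Var(ȳ) = (1 − 0.22957440)·619.8/739 = 0.77042560·0.83870095 = 0.64615668.
SE(ȳ) = √(0.64615668) = 0.8038.

0.8038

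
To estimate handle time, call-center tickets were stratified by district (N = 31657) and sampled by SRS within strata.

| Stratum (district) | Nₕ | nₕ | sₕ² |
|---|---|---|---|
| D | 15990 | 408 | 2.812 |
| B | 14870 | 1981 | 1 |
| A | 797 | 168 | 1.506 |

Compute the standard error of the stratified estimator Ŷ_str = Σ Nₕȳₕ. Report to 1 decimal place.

1348.5

Var(Ŷ_str) = Σₕ Nₕ²(1 − fₕ)sₕ²/nₕ.
D: 15990²·(1 − 408/15990)·2.812/408 = 1.7172235 × 10^6.
B: 14870²·(1 − 1981/14870)·1/1981 = 96748.829.
A: 797²·(1 − 168/797)·1.506/168 = 4493.913.
Sum = 1.8184662 × 10^6.
SE = √(1.8184662 × 10^6) = 1348.5.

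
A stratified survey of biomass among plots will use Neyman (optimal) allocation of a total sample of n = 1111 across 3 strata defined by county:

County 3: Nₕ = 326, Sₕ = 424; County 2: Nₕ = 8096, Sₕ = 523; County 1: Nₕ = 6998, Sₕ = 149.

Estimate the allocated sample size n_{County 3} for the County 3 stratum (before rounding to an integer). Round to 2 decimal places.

28.36

Neyman allocation: nₕ = n·NₕSₕ / Σⱼ NⱼSⱼ.
Σ NⱼSⱼ = 326·424 + 8096·523 + 6998·149 = 5.415134 × 10^6.
n_{County 3} = 1111·326·424 / (5.415134 × 10^6) = 28.36.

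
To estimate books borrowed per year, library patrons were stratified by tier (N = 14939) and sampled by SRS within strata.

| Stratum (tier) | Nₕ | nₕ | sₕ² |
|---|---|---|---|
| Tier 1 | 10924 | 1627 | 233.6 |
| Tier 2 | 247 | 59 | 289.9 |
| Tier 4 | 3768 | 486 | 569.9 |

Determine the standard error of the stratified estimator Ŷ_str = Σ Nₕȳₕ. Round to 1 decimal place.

5414.0

Var(Ŷ_str) = Σₕ Nₕ²(1 − fₕ)sₕ²/nₕ.
Tier 1: 10924²·(1 − 1627/10924)·233.6/1627 = 1.4581755 × 10^7.
Tier 2: 247²·(1 − 59/247)·289.9/59 = 228166.04.
Tier 4: 3768²·(1 − 486/3768)·569.9/486 = 1.4501464 × 10^7.
Sum = 2.9311385 × 10^7.
SE = √(2.9311385 × 10^7) = 5414.0.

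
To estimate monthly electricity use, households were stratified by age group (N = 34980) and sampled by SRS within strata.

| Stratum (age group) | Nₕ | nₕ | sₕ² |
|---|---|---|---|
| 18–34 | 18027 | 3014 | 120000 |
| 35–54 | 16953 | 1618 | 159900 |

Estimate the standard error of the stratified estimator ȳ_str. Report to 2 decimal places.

5.46

Var(ȳ_str) = Σₕ Wₕ²(1 − fₕ)sₕ²/nₕ with Wₕ = Nₕ/N, N = 34980.
18–34: Wₕ = 0.51535163; term = 0.51535163²·(1 − 0.16719365)·120000/3014 = 8.8062159.
35–54: Wₕ = 0.48464837; term = 0.48464837²·(1 − 0.09544034)·159900/1618 = 20.997166.
Sum = 29.803382.
SE = √(29.803382) = 5.46.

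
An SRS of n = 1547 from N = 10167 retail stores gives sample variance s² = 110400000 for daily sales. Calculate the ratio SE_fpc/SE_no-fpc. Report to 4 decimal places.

f = n/N = 1547/10167 = 0.15215895.
SE_no-fpc = √(s²/n) = 267.14028; SE_fpc = √((1−f)s²/n) = 245.97819.
Ratio = √(1−f) = 0.92078285.

0.9208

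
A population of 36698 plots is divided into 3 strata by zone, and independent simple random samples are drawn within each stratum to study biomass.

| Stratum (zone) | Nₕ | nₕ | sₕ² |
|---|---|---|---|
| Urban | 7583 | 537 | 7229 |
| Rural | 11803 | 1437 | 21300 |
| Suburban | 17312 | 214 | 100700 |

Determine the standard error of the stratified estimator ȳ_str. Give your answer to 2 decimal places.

10.26

Var(ȳ_str) = Σₕ Wₕ²(1 − fₕ)sₕ²/nₕ with Wₕ = Nₕ/N, N = 36698.
Urban: Wₕ = 0.20663251; term = 0.20663251²·(1 − 0.07081630)·7229/537 = 0.53407573.
Rural: Wₕ = 0.32162516; term = 0.32162516²·(1 − 0.12174871)·21300/1437 = 1.3466094.
Suburban: Wₕ = 0.47174233; term = 0.47174233²·(1 − 0.01236137)·100700/214 = 103.42451.
Sum = 105.3052.
SE = √(105.3052) = 10.26.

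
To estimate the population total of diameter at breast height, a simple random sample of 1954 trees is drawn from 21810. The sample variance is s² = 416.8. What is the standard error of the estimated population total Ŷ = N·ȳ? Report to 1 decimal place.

Var(Ŷ) = N²·Var(ȳ) = N²·(1 − n/N)·s²/n.
f = 1954/21810 = 0.08959193; Var(ȳ) = 0.91040807·416.8/1954 = 0.19419554.
Var(Ŷ) = 21810² · 0.19419554 = 9.2374177 × 10^7.
SE(Ŷ) = √(9.2374177 × 10^7) = 9611.1.

9611.1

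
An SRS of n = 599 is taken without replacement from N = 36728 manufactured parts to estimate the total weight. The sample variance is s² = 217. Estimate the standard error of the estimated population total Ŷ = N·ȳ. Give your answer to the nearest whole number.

21925

Var(Ŷ) = N²·Var(ȳ) = N²·(1 − n/N)·s²/n.
f = 599/36728 = 0.01630908; Var(ȳ) = 0.98369092·217/599 = 0.35636215.
Var(Ŷ) = 36728² · 0.35636215 = 4.8071329 × 10^8.
SE(Ŷ) = √(4.8071329 × 10^8) = 21925.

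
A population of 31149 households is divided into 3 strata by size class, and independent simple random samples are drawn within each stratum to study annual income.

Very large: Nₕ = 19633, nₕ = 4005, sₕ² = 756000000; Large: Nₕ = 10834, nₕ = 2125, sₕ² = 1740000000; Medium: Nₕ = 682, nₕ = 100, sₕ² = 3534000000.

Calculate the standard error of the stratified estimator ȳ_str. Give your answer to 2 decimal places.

Var(ȳ_str) = Σₕ Wₕ²(1 − fₕ)sₕ²/nₕ with Wₕ = Nₕ/N, N = 31149.
Very large: Wₕ = 0.63029311; term = 0.63029311²·(1 − 0.20399328)·756000000/4005 = 59692.687.
Large: Wₕ = 0.34781213; term = 0.34781213²·(1 − 0.19614178)·1740000000/2125 = 79626.792.
Medium: Wₕ = 0.02189476; term = 0.02189476²·(1 − 0.14662757)·3534000000/100 = 14457.25.
Sum = 153776.73.
SE = √(153776.73) = 392.14.

392.14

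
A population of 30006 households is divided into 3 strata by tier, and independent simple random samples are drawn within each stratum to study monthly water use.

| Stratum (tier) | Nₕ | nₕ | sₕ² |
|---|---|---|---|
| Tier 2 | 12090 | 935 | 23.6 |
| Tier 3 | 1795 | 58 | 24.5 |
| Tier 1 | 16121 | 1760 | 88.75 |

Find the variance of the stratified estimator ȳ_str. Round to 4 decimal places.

0.0182

Var(ȳ_str) = Σₕ Wₕ²(1 − fₕ)sₕ²/nₕ with Wₕ = Nₕ/N, N = 30006.
Tier 2: Wₕ = 0.40291942; term = 0.40291942²·(1 − 0.07733664)·23.6/935 = 0.0037807683.
Tier 3: Wₕ = 0.05982137; term = 0.05982137²·(1 − 0.03231198)·24.5/58 = 0.001462804.
Tier 1: Wₕ = 0.53725921; term = 0.53725921²·(1 − 0.10917437)·88.75/1760 = 0.012966302.
Sum = 0.018209874.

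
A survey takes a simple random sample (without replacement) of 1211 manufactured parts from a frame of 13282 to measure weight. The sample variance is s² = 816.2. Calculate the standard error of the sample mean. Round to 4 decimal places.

Under SRS without replacement, Var(ȳ) = (1 − f)·s²/n with f = n/N = 1211/13282 = 0.09117603.
Var(ȳ) = (1 − 0.09117603)·816.2/1211 = 0.90882397·0.67398844 = 0.61253685.
SE(ȳ) = √(0.61253685) = 0.7826.

0.7826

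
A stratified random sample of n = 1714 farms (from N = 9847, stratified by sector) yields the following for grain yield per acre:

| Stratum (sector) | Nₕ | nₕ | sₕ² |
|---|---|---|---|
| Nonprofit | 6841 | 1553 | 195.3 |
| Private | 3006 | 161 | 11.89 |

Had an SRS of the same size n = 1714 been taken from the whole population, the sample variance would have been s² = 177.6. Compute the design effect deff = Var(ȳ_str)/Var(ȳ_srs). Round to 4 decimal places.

0.6243

Var(ȳ_str) = Σ Wₕ²(1−fₕ)sₕ²/nₕ with Wₕ = Nₕ/9847:
  Nonprofit: (6841/9847)²·(1−1553/6841)·195.3/1553 = 0.046917401
  Private: (3006/9847)²·(1−161/3006)·11.89/161 = 0.006513574
  → Var(ȳ_str) = 0.053430975.
Var(ȳ_srs) = (1 − 1714/9847)·177.6/1714 = 0.08558132.
deff = 0.053430975 / 0.08558132 = 0.6243.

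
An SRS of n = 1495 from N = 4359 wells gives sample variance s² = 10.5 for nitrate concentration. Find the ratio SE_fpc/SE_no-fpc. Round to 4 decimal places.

0.8106

f = n/N = 1495/4359 = 0.34296857.
SE_no-fpc = √(s²/n) = 0.083805796; SE_fpc = √((1−f)s²/n) = 0.067930862.
Ratio = √(1−f) = 0.81057475.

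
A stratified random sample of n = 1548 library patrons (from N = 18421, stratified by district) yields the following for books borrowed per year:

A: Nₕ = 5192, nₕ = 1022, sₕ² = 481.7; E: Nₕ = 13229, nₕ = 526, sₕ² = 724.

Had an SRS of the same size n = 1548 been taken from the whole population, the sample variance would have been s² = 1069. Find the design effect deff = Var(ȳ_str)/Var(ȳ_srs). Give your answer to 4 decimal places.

Var(ȳ_str) = Σ Wₕ²(1−fₕ)sₕ²/nₕ with Wₕ = Nₕ/18421:
  A: (5192/18421)²·(1−1022/5192)·481.7/1022 = 0.030072538
  E: (13229/18421)²·(1−526/13229)·724/526 = 0.68164732
  → Var(ȳ_str) = 0.71171986.
Var(ȳ_srs) = (1 − 1548/18421)·1069/1548 = 0.63253688.
deff = 0.71171986 / 0.63253688 = 1.1252.

1.1252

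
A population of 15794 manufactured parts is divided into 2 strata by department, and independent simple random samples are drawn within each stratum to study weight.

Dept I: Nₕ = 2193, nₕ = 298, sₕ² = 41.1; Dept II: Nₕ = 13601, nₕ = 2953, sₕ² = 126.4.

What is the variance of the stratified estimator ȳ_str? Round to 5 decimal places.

Var(ȳ_str) = Σₕ Wₕ²(1 − fₕ)sₕ²/nₕ with Wₕ = Nₕ/N, N = 15794.
Dept I: Wₕ = 0.13885020; term = 0.13885020²·(1 − 0.13588691)·41.1/298 = 0.0022976778.
Dept II: Wₕ = 0.86114980; term = 0.86114980²·(1 − 0.21711639)·126.4/2953 = 0.024850678.
Sum = 0.027148356.

0.02715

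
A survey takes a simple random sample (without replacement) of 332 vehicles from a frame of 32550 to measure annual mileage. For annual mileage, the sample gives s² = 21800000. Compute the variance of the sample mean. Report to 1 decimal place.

Under SRS without replacement, Var(ȳ) = (1 − f)·s²/n with f = n/N = 332/32550 = 0.01019969.
Var(ȳ) = (1 − 0.01019969)·21800000/332 = 0.98980031·65662.651 = 64992.912.

64992.9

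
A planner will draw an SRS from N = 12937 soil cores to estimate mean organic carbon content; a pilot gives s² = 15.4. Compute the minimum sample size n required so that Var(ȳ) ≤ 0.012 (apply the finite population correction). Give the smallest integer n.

Without fpc, n₀ = s²/D = 15.4/0.012 = 1283.3333.
With fpc, (1 − n/N)·s²/n ≤ D requires n ≥ n₀/(1 + n₀/N) = 1283.3333/(1 + 1283.3333/12937) = 1167.5171.
Rounding up, n = 1168.

1168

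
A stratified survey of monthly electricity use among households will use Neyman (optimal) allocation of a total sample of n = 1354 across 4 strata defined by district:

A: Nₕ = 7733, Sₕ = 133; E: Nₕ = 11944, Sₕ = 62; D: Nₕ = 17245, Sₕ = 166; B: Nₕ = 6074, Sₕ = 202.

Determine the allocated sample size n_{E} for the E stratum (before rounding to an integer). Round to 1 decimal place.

171.1

Neyman allocation: nₕ = n·NₕSₕ / Σⱼ NⱼSⱼ.
Σ NⱼSⱼ = 7733·133 + 11944·62 + 17245·166 + 6074·202 = 5.858635 × 10^6.
n_{E} = 1354·11944·62 / (5.858635 × 10^6) = 171.1.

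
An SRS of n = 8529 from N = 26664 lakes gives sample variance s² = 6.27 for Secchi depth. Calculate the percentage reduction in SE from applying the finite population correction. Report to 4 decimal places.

17.5300

f = n/N = 8529/26664 = 0.31986949.
SE_no-fpc = √(s²/n) = 0.027113446; SE_fpc = √((1−f)s²/n) = 0.022360466.
Ratio = √(1−f) = 0.82470026. Reduction = 100·(1 − 0.82470026) = 17.5300%.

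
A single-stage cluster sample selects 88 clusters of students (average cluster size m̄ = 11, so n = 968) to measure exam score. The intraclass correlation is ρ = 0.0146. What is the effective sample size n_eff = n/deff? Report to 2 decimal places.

844.68

deff = 1 + (11 − 1)·0.0146 = 1 + 0.146 = 1.146.
n_eff = 968 / 1.146 = 844.68.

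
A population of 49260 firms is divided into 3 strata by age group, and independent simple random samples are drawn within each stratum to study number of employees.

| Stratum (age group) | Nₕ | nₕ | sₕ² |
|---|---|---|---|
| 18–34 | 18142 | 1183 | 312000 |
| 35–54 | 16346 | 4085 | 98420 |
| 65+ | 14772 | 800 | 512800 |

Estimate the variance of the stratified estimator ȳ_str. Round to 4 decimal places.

89.9514

Var(ȳ_str) = Σₕ Wₕ²(1 − fₕ)sₕ²/nₕ with Wₕ = Nₕ/N, N = 49260.
18–34: Wₕ = 0.36829070; term = 0.36829070²·(1 − 0.06520781)·312000/1183 = 33.440013.
35–54: Wₕ = 0.33183110; term = 0.33183110²·(1 − 0.24990823)·98420/4085 = 1.9899395.
65+: Wₕ = 0.29987820; term = 0.29987820²·(1 − 0.05415651)·512800/800 = 54.521411.
Sum = 89.951364.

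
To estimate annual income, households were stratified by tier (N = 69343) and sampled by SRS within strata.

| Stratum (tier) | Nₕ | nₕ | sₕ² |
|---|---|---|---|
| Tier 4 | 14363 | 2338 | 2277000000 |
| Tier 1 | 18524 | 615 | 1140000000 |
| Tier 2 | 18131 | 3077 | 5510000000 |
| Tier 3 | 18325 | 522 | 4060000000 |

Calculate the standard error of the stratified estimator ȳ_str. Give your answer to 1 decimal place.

Var(ȳ_str) = Σₕ Wₕ²(1 − fₕ)sₕ²/nₕ with Wₕ = Nₕ/N, N = 69343.
Tier 4: Wₕ = 0.20712978; term = 0.20712978²·(1 − 0.16277936)·2277000000/2338 = 34981.91.
Tier 1: Wₕ = 0.26713583; term = 0.26713583²·(1 − 0.03320017)·1140000000/615 = 127888.23.
Tier 2: Wₕ = 0.26146835; term = 0.26146835²·(1 − 0.16970934)·5510000000/3077 = 101646.52.
Tier 3: Wₕ = 0.26426604; term = 0.26426604²·(1 − 0.02848568)·4060000000/522 = 527700.44.
Sum = 792217.1.
SE = √(792217.1) = 890.1.

890.1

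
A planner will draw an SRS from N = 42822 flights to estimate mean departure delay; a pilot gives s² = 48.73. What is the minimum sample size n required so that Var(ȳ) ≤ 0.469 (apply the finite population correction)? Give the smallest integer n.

104

Without fpc, n₀ = s²/D = 48.73/0.469 = 103.9019.
With fpc, (1 − n/N)·s²/n ≤ D requires n ≥ n₀/(1 + n₀/N) = 103.9019/(1 + 103.9019/42822) = 103.6504.
Rounding up, n = 104.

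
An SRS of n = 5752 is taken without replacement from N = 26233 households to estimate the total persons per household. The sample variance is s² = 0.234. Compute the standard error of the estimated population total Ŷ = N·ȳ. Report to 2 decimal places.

147.84

Var(Ŷ) = N²·Var(ȳ) = N²·(1 − n/N)·s²/n.
f = 5752/26233 = 0.21926581; Var(ȳ) = 0.78073419·0.234/5752 = 3.176144 × 10^-5.
Var(Ŷ) = 26233² · (3.176144 × 10^-5) = 21857.279.
SE(Ŷ) = √(21857.279) = 147.84.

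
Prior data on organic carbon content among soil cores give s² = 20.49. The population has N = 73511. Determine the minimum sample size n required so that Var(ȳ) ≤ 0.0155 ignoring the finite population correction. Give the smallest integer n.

1322

Without fpc, n₀ = s²/D = 20.49/0.0155 = 1321.9355.
Rounding up, n = 1322.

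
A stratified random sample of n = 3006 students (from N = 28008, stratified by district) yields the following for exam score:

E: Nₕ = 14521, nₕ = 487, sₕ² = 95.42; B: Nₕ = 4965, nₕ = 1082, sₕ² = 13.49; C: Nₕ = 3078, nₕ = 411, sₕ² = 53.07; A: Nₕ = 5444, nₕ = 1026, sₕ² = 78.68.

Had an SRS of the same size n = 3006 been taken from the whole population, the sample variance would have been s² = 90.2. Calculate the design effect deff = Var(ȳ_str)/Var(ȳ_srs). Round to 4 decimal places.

Var(ȳ_str) = Σ Wₕ²(1−fₕ)sₕ²/nₕ with Wₕ = Nₕ/28008:
  E: (14521/28008)²·(1−487/14521)·95.42/487 = 0.050900758
  B: (4965/28008)²·(1−1082/4965)·13.49/1082 = 3.0641296 × 10^-4
  C: (3078/28008)²·(1−411/3078)·53.07/411 = 0.0013512469
  A: (5444/28008)²·(1−1026/5444)·78.68/1026 = 0.0023512382
  → Var(ȳ_str) = 0.054909656.
Var(ȳ_srs) = (1 − 3006/28008)·90.2/3006 = 0.026786145.
deff = 0.054909656 / 0.026786145 = 2.0499.

2.0499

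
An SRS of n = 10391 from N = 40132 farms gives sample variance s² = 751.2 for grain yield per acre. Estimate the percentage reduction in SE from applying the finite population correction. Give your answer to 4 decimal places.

13.9140

f = n/N = 10391/40132 = 0.25892056.
SE_no-fpc = √(s²/n) = 0.26887419; SE_fpc = √((1−f)s²/n) = 0.23146296.
Ratio = √(1−f) = 0.86085971. Reduction = 100·(1 − 0.86085971) = 13.9140%.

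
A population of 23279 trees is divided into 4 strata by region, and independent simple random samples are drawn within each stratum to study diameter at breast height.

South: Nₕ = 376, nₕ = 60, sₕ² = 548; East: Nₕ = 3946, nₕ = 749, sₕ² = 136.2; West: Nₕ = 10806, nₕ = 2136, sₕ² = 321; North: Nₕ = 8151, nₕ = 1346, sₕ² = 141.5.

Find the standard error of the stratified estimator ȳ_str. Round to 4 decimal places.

Var(ȳ_str) = Σₕ Wₕ²(1 − fₕ)sₕ²/nₕ with Wₕ = Nₕ/N, N = 23279.
South: Wₕ = 0.01615190; term = 0.01615190²·(1 − 0.15957447)·548/60 = 0.0020025142.
East: Wₕ = 0.16950900; term = 0.16950900²·(1 − 0.18981247)·136.2/749 = 0.0042331764.
West: Wₕ = 0.46419520; term = 0.46419520²·(1 − 0.19766796)·321/2136 = 0.0259812.
North: Wₕ = 0.35014391; term = 0.35014391²·(1 − 0.16513311)·141.5/1346 = 0.010760235.
Sum = 0.042977126.
SE = √(0.042977126) = 0.2073.

0.2073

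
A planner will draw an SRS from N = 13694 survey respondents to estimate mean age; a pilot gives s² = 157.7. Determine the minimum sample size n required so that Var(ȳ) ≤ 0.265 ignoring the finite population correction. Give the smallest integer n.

Without fpc, n₀ = s²/D = 157.7/0.265 = 595.0943.
Rounding up, n = 596.

596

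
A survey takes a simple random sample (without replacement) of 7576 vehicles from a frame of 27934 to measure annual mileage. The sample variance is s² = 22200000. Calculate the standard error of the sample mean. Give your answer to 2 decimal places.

Under SRS without replacement, Var(ȳ) = (1 − f)·s²/n with f = n/N = 7576/27934 = 0.27121071.
Var(ȳ) = (1 − 0.27121071)·22200000/7576 = 0.72878929·2930.3062 = 2135.5758.
SE(ȳ) = √(2135.5758) = 46.21.

46.21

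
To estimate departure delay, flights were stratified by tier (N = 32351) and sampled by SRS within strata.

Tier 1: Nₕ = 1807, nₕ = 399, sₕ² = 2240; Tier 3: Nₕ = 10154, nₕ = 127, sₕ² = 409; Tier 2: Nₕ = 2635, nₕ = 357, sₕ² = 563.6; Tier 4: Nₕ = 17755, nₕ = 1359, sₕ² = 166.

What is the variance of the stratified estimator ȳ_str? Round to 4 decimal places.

Var(ȳ_str) = Σₕ Wₕ²(1 − fₕ)sₕ²/nₕ with Wₕ = Nₕ/N, N = 32351.
Tier 1: Wₕ = 0.05585608; term = 0.05585608²·(1 − 0.22080797)·2240/399 = 0.013647733.
Tier 3: Wₕ = 0.31386974; term = 0.31386974²·(1 − 0.01250739)·409/127 = 0.31329419.
Tier 2: Wₕ = 0.08145034; term = 0.08145034²·(1 − 0.13548387)·563.6/357 = 0.0090544419.
Tier 4: Wₕ = 0.54882384; term = 0.54882384²·(1 − 0.07654182)·166/1359 = 0.033975965.
Sum = 0.36997233.

0.3700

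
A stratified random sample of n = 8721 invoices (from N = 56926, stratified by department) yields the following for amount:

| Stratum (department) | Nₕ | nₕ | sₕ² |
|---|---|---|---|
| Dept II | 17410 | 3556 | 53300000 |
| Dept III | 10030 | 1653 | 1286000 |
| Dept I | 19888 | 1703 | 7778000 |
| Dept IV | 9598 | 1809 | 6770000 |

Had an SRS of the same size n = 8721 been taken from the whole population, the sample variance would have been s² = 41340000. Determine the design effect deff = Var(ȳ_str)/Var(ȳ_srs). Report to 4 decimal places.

Var(ȳ_str) = Σ Wₕ²(1−fₕ)sₕ²/nₕ with Wₕ = Nₕ/56926:
  Dept II: (17410/56926)²·(1−3556/17410)·53300000/3556 = 1115.6246
  Dept III: (10030/56926)²·(1−1653/10030)·1286000/1653 = 20.171409
  Dept I: (19888/56926)²·(1−1703/19888)·7778000/1703 = 509.72551
  Dept IV: (9598/56926)²·(1−1809/9598)·6770000/1809 = 86.335859
  → Var(ȳ_str) = 1731.8574.
Var(ȳ_srs) = (1 − 8721/56926)·41340000/8721 = 4014.0761.
deff = 1731.8574 / 4014.0761 = 0.4314.

0.4314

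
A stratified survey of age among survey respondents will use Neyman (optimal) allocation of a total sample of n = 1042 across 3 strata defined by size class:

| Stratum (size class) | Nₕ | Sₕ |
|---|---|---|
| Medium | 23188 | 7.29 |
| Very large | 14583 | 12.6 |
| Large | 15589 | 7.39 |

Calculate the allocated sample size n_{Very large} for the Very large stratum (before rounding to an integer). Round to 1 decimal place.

Neyman allocation: nₕ = n·NₕSₕ / Σⱼ NⱼSⱼ.
Σ NⱼSⱼ = 23188·7.29 + 14583·12.6 + 15589·7.39 = 467989.03.
n_{Very large} = 1042·14583·12.6 / 467989.03 = 409.1.

409.1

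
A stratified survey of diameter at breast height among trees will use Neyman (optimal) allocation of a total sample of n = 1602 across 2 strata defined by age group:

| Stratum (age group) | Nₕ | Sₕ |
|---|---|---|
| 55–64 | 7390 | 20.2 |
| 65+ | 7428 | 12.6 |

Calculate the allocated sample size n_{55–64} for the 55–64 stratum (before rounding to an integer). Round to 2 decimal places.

Neyman allocation: nₕ = n·NₕSₕ / Σⱼ NⱼSⱼ.
Σ NⱼSⱼ = 7390·20.2 + 7428·12.6 = 242870.8.
n_{55–64} = 1602·7390·20.2 / 242870.8 = 984.65.

984.65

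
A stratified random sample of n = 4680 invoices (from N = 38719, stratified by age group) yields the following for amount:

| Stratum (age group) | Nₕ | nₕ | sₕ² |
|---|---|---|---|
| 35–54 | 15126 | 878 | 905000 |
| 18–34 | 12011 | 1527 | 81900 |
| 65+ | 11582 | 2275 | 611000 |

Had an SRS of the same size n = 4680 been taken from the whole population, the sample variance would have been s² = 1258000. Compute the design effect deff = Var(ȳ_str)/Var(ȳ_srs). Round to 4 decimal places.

0.7278

Var(ȳ_str) = Σ Wₕ²(1−fₕ)sₕ²/nₕ with Wₕ = Nₕ/38719:
  35–54: (15126/38719)²·(1−878/15126)·905000/878 = 148.17802
  18–34: (12011/38719)²·(1−1527/12011)·81900/1527 = 4.5050828
  65+: (11582/38719)²·(1−2275/11582)·611000/2275 = 19.311002
  → Var(ȳ_str) = 171.9941.
Var(ȳ_srs) = (1 − 4680/38719)·1258000/4680 = 236.31291.
deff = 171.9941 / 236.31291 = 0.7278.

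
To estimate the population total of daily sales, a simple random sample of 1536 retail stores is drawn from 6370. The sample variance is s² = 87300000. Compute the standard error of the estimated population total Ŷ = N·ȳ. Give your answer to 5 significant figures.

1.3229 × 10^6

Var(Ŷ) = N²·Var(ȳ) = N²·(1 − n/N)·s²/n.
f = 1536/6370 = 0.24113030; Var(ȳ) = 0.75886970·87300000/1536 = 43131.071.
Var(Ŷ) = 6370² · 43131.071 = 1.7501252 × 10^12.
SE(Ŷ) = √(1.7501252 × 10^12) = 1.3229 × 10^6.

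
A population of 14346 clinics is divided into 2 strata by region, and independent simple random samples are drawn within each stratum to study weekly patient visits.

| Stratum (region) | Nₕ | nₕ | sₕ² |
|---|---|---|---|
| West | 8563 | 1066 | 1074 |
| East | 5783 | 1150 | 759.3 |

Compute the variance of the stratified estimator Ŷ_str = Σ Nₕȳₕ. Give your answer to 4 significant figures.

8.237 × 10^7

Var(Ŷ_str) = Σₕ Nₕ²(1 − fₕ)sₕ²/nₕ.
West: 8563²·(1 − 1066/8563)·1074/1066 = 6.4678588 × 10^7.
East: 5783²·(1 − 1150/5783)·759.3/1150 = 1.7690131 × 10^7.
Sum = 8.2368719 × 10^7.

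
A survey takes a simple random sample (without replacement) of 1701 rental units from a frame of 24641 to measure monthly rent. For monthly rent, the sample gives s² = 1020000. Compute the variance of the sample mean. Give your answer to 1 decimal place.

Under SRS without replacement, Var(ȳ) = (1 − f)·s²/n with f = n/N = 1701/24641 = 0.06903129.
Var(ȳ) = (1 − 0.06903129)·1020000/1701 = 0.93096871·599.64727 = 558.25284.

558.3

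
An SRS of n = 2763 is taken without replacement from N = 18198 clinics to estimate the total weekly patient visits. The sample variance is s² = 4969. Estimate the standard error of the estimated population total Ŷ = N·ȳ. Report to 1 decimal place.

22475.5

Var(Ŷ) = N²·Var(ȳ) = N²·(1 − n/N)·s²/n.
f = 2763/18198 = 0.15182987; Var(ȳ) = 0.84817013·4969/2763 = 1.5253555.
Var(Ŷ) = 18198² · 1.5253555 = 5.0514772 × 10^8.
SE(Ŷ) = √(5.0514772 × 10^8) = 22475.5.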